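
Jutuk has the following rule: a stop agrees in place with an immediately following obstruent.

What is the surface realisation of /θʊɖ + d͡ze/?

The rule targets /ɖ/ (voiced retroflex stop), which sits before the trigger /d͡z/ (alveolar).
The voiced alveolar stop is [d], so /ɖ/ → [d].

[θʊdd͡ze]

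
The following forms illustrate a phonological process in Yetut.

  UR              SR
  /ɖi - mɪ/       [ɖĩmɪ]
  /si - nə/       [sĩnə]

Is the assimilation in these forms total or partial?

The vowel /i/ surfaces as nasalised [ĩ] next to the following nasal /m/ — it has acquired the [+nasal] feature of its neighbour.
The other form shows the same pattern: /i/ → [ĩ] before /n/ — each time a vowel is nasalised next to a following nasal.

partial assimilation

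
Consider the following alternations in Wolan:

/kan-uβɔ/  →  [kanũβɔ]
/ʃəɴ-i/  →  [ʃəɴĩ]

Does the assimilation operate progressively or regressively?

progressive

The vowel /u/ surfaces as nasalised [ũ] next to the preceding nasal /n/ — it has acquired the [+nasal] feature of its neighbour.
Likewise in the remaining data: /i/ → [ĩ] after /ɴ/ — each time a vowel is nasalised next to a preceding nasal.
Because the conditioning nasal is to the left of the vowel that changes, the process is progressive (perseverative).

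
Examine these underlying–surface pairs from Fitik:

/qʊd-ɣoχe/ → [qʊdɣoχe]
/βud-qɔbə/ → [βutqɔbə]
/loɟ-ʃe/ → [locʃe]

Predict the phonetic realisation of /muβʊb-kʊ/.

The data show regressive voicing assimilation: /d/ → [t] before /q/; /ɟ/ → [c] before /ʃ/. In each pair only voicing changes, matching the following consonant, while place and manner stay constant.
Nothing changes in [qʊdɣoχe]: there the adjacent consonants already agree in voicing (/d/ and /ɣ/ are both voiced), so this form is consistent with the same rule.
The rule targets /b/ (voiced bilabial stop), which sits before the trigger /k/ (voiceless).
A voiceless bilabial stop is [p], so the surface segment is [p].

[muβʊpkʊ]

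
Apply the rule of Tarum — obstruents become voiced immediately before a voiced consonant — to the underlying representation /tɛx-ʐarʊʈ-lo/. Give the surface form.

[tɛɣʐarʊɖlo]

The rule targets /x/ (voiceless velar fricative), which sits before the trigger /ʐ/ (voiced).
Changing only its voicing to voiced gives [ɣ] — the voiced velar fricative.
At the second juncture, /ʈ/ likewise becomes [ɖ] adjacent to /l/.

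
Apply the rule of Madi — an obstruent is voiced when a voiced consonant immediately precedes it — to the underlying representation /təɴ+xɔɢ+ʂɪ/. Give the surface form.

[təɴɣɔɢʐɪ]

The rule targets /x/ (voiceless velar fricative), which sits after the trigger /ɴ/ (voiced).
A voiced velar fricative is [ɣ], so the surface segment is [ɣ].
The same rule applies at the second boundary: /ʂ/ → [ʐ] next to /ɢ/.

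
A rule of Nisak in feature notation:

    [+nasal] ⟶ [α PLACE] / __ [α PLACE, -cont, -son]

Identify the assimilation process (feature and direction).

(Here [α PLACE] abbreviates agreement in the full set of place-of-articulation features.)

regressive place assimilation

The rule copies the place features (abbreviated [PLACE]) from the environment onto the target, so the assimilating feature is place.
The conditioning segment sits to the right of the focus bar, meaning the trigger follows the segment that changes — regressive assimilation.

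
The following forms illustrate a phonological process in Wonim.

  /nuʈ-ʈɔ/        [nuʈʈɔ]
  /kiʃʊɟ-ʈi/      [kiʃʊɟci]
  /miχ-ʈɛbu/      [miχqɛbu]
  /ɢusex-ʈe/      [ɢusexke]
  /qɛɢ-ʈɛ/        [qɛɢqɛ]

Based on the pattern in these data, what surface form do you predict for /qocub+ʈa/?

The data show progressive place assimilation: /ʈ/ → [c] after /ɟ/; /ʈ/ → [q] after /χ/; /ʈ/ → [k] after /x/; /ʈ/ → [q] after /ɢ/. In each pair only place changes, matching the preceding consonant, while manner and voice stay constant.
Nothing changes in [nuʈʈɔ]: there the adjacent consonants already agree in place (/ʈ/ and /ʈ/ are both retroflex), so this form is consistent with the same rule.
/ʈ/ is a voiceless retroflex stop. The preceding trigger /b/ is bilabial, so /ʈ/ must become bilabial as well.
Changing only its place to bilabial gives [p] — the voiceless bilabial stop.

[qocubpa]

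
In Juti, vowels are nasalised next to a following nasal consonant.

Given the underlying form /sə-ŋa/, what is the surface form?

[sə̃ŋa]

The vowel /ə/ is adjacent to the following nasal /ŋ/, so it acquires [+nasal] and surfaces as [ə̃].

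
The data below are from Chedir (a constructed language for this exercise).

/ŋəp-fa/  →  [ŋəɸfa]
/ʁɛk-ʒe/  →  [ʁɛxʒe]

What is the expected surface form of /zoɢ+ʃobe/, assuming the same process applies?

[zoʁʃobe]

The data show regressive manner assimilation: /p/ → [ɸ] before /f/; /k/ → [x] before /ʒ/. In each pair only manner changes, matching the following consonant, while place and voice stay constant.
/ɢ/ is a voiced uvular stop. The following trigger /ʃ/ is a fricative, so /ɢ/ must become a fricative as well.
A voiced uvular fricative is [ʁ], so the surface segment is [ʁ].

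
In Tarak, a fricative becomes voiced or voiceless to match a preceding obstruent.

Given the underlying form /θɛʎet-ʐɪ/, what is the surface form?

[θɛʎetʂɪ]

The rule targets /ʐ/ (voiced retroflex fricative), which sits after the trigger /t/ (voiceless).
Changing only its voicing to voiceless gives [ʂ] — the voiceless retroflex fricative.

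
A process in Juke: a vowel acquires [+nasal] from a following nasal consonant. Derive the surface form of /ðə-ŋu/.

/ə/ sits next to the nasal /ŋ/ and is therefore nasalised to [ə̃].

[ðə̃ŋu]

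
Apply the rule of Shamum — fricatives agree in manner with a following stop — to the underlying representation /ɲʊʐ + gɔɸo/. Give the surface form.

[ɲʊɖgɔɸo]

/ʐ/ is a voiced retroflex fricative. The following trigger /g/ is a stop, so /ʐ/ must become a stop as well.
The voiced retroflex stop is [ɖ], so /ʐ/ → [ɖ].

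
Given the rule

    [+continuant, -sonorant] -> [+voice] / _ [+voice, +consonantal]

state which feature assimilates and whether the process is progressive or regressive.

The structural change is [+voice], and the conditioning segment [+voice, +consonantal] (a voiced consonant) is itself voiced, so the target comes to share the voicing of its neighbour — voicing assimilation.
The conditioning segment sits to the right of the focus bar, meaning the trigger follows the segment that changes — regressive assimilation.

regressive voicing assimilation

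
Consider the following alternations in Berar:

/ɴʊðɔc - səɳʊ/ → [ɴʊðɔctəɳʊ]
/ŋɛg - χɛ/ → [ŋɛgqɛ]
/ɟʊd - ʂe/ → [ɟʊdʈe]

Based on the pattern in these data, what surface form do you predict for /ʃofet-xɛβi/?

[ʃofetkɛβi]

The data show progressive manner assimilation: /s/ → [t] after /c/; /χ/ → [q] after /g/; /ʂ/ → [ʈ] after /d/. In each pair only manner changes, matching the preceding consonant, while place and voice stay constant.
/x/ is a voiceless velar fricative. The preceding trigger /t/ is a stop, so /x/ must become a stop as well.
Changing only its manner to stop gives [k] — the voiceless velar stop.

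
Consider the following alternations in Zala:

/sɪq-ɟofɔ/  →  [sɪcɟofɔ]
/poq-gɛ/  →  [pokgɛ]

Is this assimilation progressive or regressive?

The segment that alternates is /q/, which surfaces as [c] when adjacent to /ɟ/.
/q/ is uvular while /ɟ/ is palatal; the output [c] is palatal, matching the trigger — so the feature that spreads is place.
Checking the remaining alternation: /q/ → [k] before /g/ (uvular → velar, matching velar) — only place changes, and always toward the following segment.
Since the segment that changes precedes the conditioning segment, the assimilation is regressive.

regressive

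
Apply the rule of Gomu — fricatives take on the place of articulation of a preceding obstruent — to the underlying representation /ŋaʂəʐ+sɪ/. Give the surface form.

[ŋaʂəʐʂɪ]

/s/ is a voiceless alveolar fricative. The preceding trigger /ʐ/ is retroflex, so /s/ must become retroflex as well.
The voiceless retroflex fricative is [ʂ], so /s/ → [ʂ].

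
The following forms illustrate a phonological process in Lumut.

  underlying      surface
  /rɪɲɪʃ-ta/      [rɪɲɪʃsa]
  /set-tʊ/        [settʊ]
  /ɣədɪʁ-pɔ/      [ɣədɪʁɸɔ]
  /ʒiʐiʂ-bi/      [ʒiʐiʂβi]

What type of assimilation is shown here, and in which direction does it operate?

Comparing underlying and surface forms, /t/ → [s] is the alternation; the neighbouring /ʃ/ is constant.
The change stop → fricative matches the manner of the preceding /ʃ/, identifying this as manner assimilation.
Place and voice are unchanged, so the assimilation is partial, not total.
The other alternating forms pattern the same way: /p/ → [ɸ] after /ʁ/ (stop → fricative, matching a fricative); /b/ → [β] after /ʂ/ (stop → fricative, matching a fricative) — only manner changes, and always toward the preceding segment.
Nothing changes in [settʊ]: there the adjacent consonants already agree in manner (/t/ and /t/ are both stops), so this form is consistent with the same rule.
Since the segment that changes follows the conditioning segment, the assimilation is progressive.

progressive manner assimilation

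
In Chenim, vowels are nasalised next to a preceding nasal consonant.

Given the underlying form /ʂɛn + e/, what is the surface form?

[ʂɛnẽ]

The vowel /e/ is adjacent to the preceding nasal /n/, so it acquires [+nasal] and surfaces as [ẽ].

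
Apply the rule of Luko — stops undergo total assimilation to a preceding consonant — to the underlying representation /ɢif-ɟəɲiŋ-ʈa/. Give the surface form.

/ɟ/ is the segment targeted by the rule; it sits immediately after /f/, so it assimilates completely and surfaces as [f].
The same rule applies at the second boundary: /ʈ/ → [ŋ] next to /ŋ/.

[ɢiffəɲiŋŋa]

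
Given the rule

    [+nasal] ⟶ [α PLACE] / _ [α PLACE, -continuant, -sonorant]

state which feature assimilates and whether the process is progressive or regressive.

The shared variable α links the value of the place features (abbreviated [PLACE]) on the target to the same value on the neighbouring segment, so place is the feature that assimilates.
Since the environment is written after the underscore, the trigger follows the target; the direction is regressive.

regressive place assimilation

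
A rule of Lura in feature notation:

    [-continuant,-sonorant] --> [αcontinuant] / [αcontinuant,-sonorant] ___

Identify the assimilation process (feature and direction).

progressive manner assimilation

The shared variable α links the value of [continuant] on the target to that of the neighbouring obstruent. [continuant] distinguishes stops from fricatives — a manner-of-articulation feature — so this is manner assimilation.
The conditioning segment sits to the left of the focus bar, meaning the trigger precedes the segment that changes — progressive assimilation.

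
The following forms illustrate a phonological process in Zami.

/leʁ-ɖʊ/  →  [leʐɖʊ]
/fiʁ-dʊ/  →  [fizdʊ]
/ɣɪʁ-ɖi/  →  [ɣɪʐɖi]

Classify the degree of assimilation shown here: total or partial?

Underlying /ʁ/ is realised as [ʐ] next to /ɖ/; /ɖ/ itself does not change.
/ʁ/ is uvular while /ɖ/ is retroflex; the output [ʐ] is retroflex, matching the trigger — so the feature that spreads is place.
Manner and voice are unchanged, so the assimilation is partial, not total.
The other alternating form patterns the same way: /ʁ/ → [z] before /d/ (uvular → alveolar, matching alveolar) — only place changes, and always toward the following segment.

partial assimilation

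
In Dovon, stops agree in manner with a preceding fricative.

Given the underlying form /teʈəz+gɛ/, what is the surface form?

/g/ is a voiced velar stop. The preceding trigger /z/ is a fricative, so /g/ must become a fricative as well.
A voiced velar fricative is [ɣ], so the surface segment is [ɣ].

[teʈəzɣɛ]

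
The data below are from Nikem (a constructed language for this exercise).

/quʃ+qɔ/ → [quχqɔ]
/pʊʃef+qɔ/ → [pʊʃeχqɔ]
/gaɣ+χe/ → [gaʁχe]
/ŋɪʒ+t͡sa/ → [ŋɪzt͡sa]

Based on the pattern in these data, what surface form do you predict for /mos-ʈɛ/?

The data show regressive place assimilation: /ʃ/ → [χ] before /q/; /f/ → [χ] before /q/; /ɣ/ → [ʁ] before /χ/; /ʒ/ → [z] before /t͡s/. In each pair only place changes, matching the following consonant, while manner and voice stay constant.
/s/ is a voiceless alveolar fricative. The following trigger /ʈ/ is retroflex, so /s/ must become retroflex as well.
A voiceless retroflex fricative is [ʂ], so the surface segment is [ʂ].

[moʂʈɛ]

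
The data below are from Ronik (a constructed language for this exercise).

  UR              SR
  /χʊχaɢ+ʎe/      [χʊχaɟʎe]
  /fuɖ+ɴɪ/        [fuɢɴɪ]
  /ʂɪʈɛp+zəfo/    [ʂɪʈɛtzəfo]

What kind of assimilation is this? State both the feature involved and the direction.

regressive place assimilation

Comparing underlying and surface forms, /ɢ/ → [ɟ] is the alternation; the neighbouring /ʎ/ is constant.
/ɢ/ is uvular while /ʎ/ is palatal; the output [ɟ] is palatal, matching the trigger — so the feature that spreads is place.
Manner and voice are unchanged, so the assimilation is partial, not total.
The same holds elsewhere in the data: /ɖ/ → [ɢ] before /ɴ/ (retroflex → uvular, matching uvular); /p/ → [t] before /z/ (bilabial → alveolar, matching alveolar) — only place changes, and always toward the following segment.
Since the segment that changes precedes the conditioning segment, the assimilation is regressive.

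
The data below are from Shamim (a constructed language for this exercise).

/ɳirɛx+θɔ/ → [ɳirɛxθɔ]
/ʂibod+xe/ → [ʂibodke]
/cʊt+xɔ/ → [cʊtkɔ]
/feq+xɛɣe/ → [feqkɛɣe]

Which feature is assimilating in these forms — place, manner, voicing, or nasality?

manner

The segment that alternates is /x/, which surfaces as [k] when adjacent to /d/.
The change fricative → stop matches the manner of the preceding /d/, identifying this as manner assimilation.
The other alternating forms pattern the same way: /x/ → [k] after /t/ (fricative → stop, matching a stop); /x/ → [k] after /q/ (fricative → stop, matching a stop) — only manner changes, and always toward the preceding segment.
No alternation appears in [ɳirɛxθɔ]: there the adjacent consonants already agree in manner (/θ/ and /x/ are both fricatives), so this form is consistent with the same rule.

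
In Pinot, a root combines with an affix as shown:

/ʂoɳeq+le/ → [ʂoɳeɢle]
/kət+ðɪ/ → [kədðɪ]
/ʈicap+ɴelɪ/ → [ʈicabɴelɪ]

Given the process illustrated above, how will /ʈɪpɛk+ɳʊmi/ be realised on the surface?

The data show regressive voicing assimilation: /q/ → [ɢ] before /l/; /t/ → [d] before /ð/; /p/ → [b] before /ɴ/. In each pair only voicing changes, matching the following consonant, while place and manner stay constant.
The rule targets /k/ (voiceless velar stop), which sits before the trigger /ɳ/ (voiced).
The voiced velar stop is [g], so /k/ → [g].

[ʈɪpɛgɳʊmi]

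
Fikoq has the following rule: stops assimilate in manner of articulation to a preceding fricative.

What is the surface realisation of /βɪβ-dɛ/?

/d/ is a voiced alveolar stop. The preceding trigger /β/ is a fricative, so /d/ must become a fricative as well.
A voiced alveolar fricative is [z], so the surface segment is [z].

[βɪβzɛ]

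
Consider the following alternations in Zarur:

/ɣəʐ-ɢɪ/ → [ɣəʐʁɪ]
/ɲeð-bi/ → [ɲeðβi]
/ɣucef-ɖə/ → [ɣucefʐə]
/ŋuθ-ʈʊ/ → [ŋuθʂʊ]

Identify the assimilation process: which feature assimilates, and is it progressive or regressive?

Comparing underlying and surface forms, /ɢ/ → [ʁ] is the alternation; the neighbouring /ʐ/ is constant.
/ɢ/ is a stop while /ʐ/ is a fricative; the output [ʁ] is a fricative, matching the trigger — so the feature that spreads is manner.
Place and voice are unchanged, so the assimilation is partial, not total.
Checking the remaining alternations: /b/ → [β] after /ð/ (stop → fricative, matching a fricative); /ɖ/ → [ʐ] after /f/ (stop → fricative, matching a fricative); /ʈ/ → [ʂ] after /θ/ (stop → fricative, matching a fricative) — only manner changes, and always toward the preceding segment.
The trigger is the preceding segment, so the direction is progressive (perseverative).

progressive manner assimilation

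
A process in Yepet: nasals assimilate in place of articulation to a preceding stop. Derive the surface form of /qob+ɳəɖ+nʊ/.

The rule targets /ɳ/ (voiced retroflex nasal), which sits after the trigger /b/ (bilabial).
A voiced bilabial nasal is [m], so the surface segment is [m].
The same rule applies at the second boundary: /n/ → [ɳ] next to /ɖ/.

[qobməɖɳʊ]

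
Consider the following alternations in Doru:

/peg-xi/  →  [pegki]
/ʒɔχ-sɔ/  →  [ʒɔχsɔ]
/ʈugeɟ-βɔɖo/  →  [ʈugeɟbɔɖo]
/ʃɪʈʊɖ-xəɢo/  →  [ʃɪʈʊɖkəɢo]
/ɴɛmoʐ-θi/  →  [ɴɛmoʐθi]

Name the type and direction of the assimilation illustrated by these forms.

Underlying /x/ is realised as [k] next to /g/; /g/ itself does not change.
The change fricative → stop matches the manner of the preceding /g/, identifying this as manner assimilation.
Place and voice are unchanged, so the assimilation is partial, not total.
The same holds elsewhere in the data: /β/ → [b] after /ɟ/ (fricative → stop, matching a stop); /x/ → [k] after /ɖ/ (fricative → stop, matching a stop) — only manner changes, and always toward the preceding segment.
No alternation appears in [ʒɔχsɔ], [ɴɛmoʐθi]: there the adjacent consonants already agree in manner (/s/ and /χ/ are both fricatives; /θ/ and /ʐ/ are both fricatives), so these forms are consistent with the same rule.
Since the segment that changes follows the conditioning segment, the assimilation is progressive.

progressive manner assimilation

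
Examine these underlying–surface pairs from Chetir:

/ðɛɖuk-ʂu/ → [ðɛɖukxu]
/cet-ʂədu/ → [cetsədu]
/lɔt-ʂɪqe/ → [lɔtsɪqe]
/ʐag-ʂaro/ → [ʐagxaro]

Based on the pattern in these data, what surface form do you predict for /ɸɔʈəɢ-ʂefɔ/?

[ɸɔʈəɢχefɔ]

The data show progressive place assimilation: /ʂ/ → [x] after /k/; /ʂ/ → [s] after /t/; /ʂ/ → [x] after /g/. In each pair only place changes, matching the preceding consonant, while manner and voice stay constant.
The rule targets /ʂ/ (voiceless retroflex fricative), which sits after the trigger /ɢ/ (uvular).
Changing only its place to uvular gives [χ] — the voiceless uvular fricative.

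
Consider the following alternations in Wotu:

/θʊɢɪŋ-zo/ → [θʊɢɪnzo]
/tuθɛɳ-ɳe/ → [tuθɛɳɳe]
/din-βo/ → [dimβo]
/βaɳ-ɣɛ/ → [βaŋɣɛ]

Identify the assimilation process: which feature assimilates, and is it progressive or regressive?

regressive place assimilation

Comparing underlying and surface forms, /ŋ/ → [n] is the alternation; the neighbouring /z/ is constant.
/ŋ/ is velar while /z/ is alveolar; the output [n] is alveolar, matching the trigger — so the feature that spreads is place.
Manner and voice are unchanged, so the assimilation is partial, not total.
The other alternating forms pattern the same way: /n/ → [m] before /β/ (alveolar → bilabial, matching bilabial); /ɳ/ → [ŋ] before /ɣ/ (retroflex → velar, matching velar) — only place changes, and always toward the following segment.
No alternation appears in [tuθɛɳɳe]: there the adjacent consonants already agree in place (/ɳ/ and /ɳ/ are both retroflex), so this form is consistent with the same rule.
Since the segment that changes precedes the conditioning segment, the assimilation is regressive.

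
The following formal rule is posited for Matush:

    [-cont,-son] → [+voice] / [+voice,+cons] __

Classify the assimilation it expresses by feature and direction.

The target ([-cont,-son], stops) acquires [+voice] next to a voiced consonant ([+voice,+cons]) — it takes on the voicing of its neighbour, so the feature that spreads is voicing.
Since the environment is written before the underscore, the trigger precedes the target; the direction is progressive.

progressive voicing assimilation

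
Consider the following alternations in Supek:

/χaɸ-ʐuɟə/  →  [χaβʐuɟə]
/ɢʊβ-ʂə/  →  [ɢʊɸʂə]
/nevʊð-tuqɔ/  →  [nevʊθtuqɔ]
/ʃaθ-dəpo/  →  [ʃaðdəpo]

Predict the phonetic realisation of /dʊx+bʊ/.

[dʊɣbʊ]

The data show regressive voicing assimilation: /ɸ/ → [β] before /ʐ/; /β/ → [ɸ] before /ʂ/; /ð/ → [θ] before /t/; /θ/ → [ð] before /d/. In each pair only voicing changes, matching the following consonant, while place and manner stay constant.
/x/ is a voiceless velar fricative. The following trigger /b/ is voiced, so /x/ must become voiced as well.
Changing only its voicing to voiced gives [ɣ] — the voiced velar fricative.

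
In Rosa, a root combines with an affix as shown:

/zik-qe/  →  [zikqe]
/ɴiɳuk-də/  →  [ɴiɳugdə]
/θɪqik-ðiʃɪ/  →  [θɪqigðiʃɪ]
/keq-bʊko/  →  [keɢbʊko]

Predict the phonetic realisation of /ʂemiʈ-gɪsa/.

The data show regressive voicing assimilation: /k/ → [g] before /d/; /k/ → [g] before /ð/; /q/ → [ɢ] before /b/. In each pair only voicing changes, matching the following consonant, while place and manner stay constant.
Nothing changes in [zikqe]: there the adjacent consonants already agree in voicing (/k/ and /q/ are both voiceless), so this form is consistent with the same rule.
/ʈ/ is a voiceless retroflex stop. The following trigger /g/ is voiced, so /ʈ/ must become voiced as well.
The voiced retroflex stop is [ɖ], so /ʈ/ → [ɖ].

[ʂemiɖgɪsa]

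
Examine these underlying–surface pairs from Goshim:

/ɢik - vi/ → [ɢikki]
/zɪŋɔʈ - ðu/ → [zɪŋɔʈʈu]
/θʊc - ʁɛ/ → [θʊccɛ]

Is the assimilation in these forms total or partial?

Comparing underlying and surface forms, /v/ → [k] is the alternation; the neighbouring /k/ is constant.
The output [k] is identical to the trigger /k/ — every feature (place, manner, voicing) has been copied — so this is total assimilation.
The remaining alternations confirm this: /ð/ → [ʈ] after /ʈ/; /ʁ/ → [c] after /c/ — in each case the output is a copy of the preceding consonant.

total assimilation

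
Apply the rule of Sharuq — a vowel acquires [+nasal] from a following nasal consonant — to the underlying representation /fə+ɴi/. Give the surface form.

[fə̃ɴi]

/ə/ sits next to the nasal /ɴ/ and is therefore nasalised to [ə̃].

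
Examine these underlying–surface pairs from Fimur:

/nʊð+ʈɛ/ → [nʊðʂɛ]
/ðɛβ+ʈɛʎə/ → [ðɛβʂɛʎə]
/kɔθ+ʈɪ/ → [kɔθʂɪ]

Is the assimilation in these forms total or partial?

Comparing underlying and surface forms, /ʈ/ → [ʂ] is the alternation; the neighbouring /ð/ is constant.
/ʈ/ is a stop while /ð/ is a fricative; the output [ʂ] is a fricative, matching the trigger — so the feature that spreads is manner.
Place and voice are unchanged, so the assimilation is partial, not total.
Checking the remaining alternations: /ʈ/ → [ʂ] after /β/ (stop → fricative, matching a fricative); /ʈ/ → [ʂ] after /θ/ (stop → fricative, matching a fricative) — only manner changes, and always toward the preceding segment.

partial assimilation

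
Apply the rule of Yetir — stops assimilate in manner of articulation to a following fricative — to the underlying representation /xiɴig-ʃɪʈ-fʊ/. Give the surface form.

/g/ is a voiced velar stop. The following trigger /ʃ/ is a fricative, so /g/ must become a fricative as well.
A voiced velar fricative is [ɣ], so the surface segment is [ɣ].
At the second juncture, /ʈ/ likewise becomes [ʂ] adjacent to /f/.

[xiɴiɣʃɪʂfʊ]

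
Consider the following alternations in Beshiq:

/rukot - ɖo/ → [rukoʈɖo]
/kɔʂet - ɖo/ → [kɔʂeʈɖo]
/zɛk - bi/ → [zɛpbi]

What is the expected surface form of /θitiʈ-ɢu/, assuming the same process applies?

The data show regressive place assimilation: /t/ → [ʈ] before /ɖ/; /k/ → [p] before /b/. In each pair only place changes, matching the following consonant, while manner and voice stay constant.
The rule targets /ʈ/ (voiceless retroflex stop), which sits before the trigger /ɢ/ (uvular).
A voiceless uvular stop is [q], so the surface segment is [q].

[θitiqɢu]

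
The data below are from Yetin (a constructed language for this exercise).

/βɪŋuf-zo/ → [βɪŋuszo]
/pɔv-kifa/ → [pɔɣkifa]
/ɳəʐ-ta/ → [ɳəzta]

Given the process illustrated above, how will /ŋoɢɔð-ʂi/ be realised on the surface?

[ŋoɢɔʐʂi]

The data show regressive place assimilation: /f/ → [s] before /z/; /v/ → [ɣ] before /k/; /ʐ/ → [z] before /t/. In each pair only place changes, matching the following consonant, while manner and voice stay constant.
The rule targets /ð/ (voiced dental fricative), which sits before the trigger /ʂ/ (retroflex).
A voiced retroflex fricative is [ʐ], so the surface segment is [ʐ].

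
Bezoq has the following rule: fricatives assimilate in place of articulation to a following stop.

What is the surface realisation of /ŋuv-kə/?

/v/ is a voiced labiodental fricative. The following trigger /k/ is velar, so /v/ must become velar as well.
Changing only its place to velar gives [ɣ] — the voiced velar fricative.

[ŋuɣkə]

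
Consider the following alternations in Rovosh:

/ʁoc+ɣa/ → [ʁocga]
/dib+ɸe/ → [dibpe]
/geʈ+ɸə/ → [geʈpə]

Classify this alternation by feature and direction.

Comparing underlying and surface forms, /ɣ/ → [g] is the alternation; the neighbouring /c/ is constant.
/ɣ/ is a fricative while /c/ is a stop; the output [g] is a stop, matching the trigger — so the feature that spreads is manner.
Place and voice are unchanged, so the assimilation is partial, not total.
The other alternating forms pattern the same way: /ɸ/ → [p] after /b/ (fricative → stop, matching a stop); /ɸ/ → [p] after /ʈ/ (fricative → stop, matching a stop) — only manner changes, and always toward the preceding segment.
The trigger is the preceding segment, so the direction is progressive (perseverative).

progressive manner assimilation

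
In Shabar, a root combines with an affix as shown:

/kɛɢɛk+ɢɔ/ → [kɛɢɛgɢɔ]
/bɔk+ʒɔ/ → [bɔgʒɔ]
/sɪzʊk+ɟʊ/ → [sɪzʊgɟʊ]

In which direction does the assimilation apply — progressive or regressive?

regressive

Underlying /k/ is realised as [g] next to /ɢ/; /ɢ/ itself does not change.
/k/ is voiceless while /ɢ/ is voiced; the output [g] is voiced, matching the trigger — so the feature that spreads is voicing.
The other alternating forms pattern the same way: /k/ → [g] before /ʒ/ (voiceless → voiced, matching voiced); /k/ → [g] before /ɟ/ (voiceless → voiced, matching voiced) — only voicing changes, and always toward the following segment.
The trigger is the following segment, so the direction is regressive (anticipatory).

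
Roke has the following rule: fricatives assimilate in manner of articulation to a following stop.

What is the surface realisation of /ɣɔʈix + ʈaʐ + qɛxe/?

[ɣɔʈikʈaɖqɛxe]

The rule targets /x/ (voiceless velar fricative), which sits before the trigger /ʈ/ (stop).
The voiceless velar stop is [k], so /x/ → [k].
At the second juncture, /ʐ/ likewise becomes [ɖ] adjacent to /q/.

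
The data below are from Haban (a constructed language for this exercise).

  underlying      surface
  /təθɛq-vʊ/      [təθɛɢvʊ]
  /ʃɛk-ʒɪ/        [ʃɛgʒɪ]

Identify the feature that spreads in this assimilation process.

voicing

Underlying /q/ is realised as [ɢ] next to /v/; /v/ itself does not change.
The change voiceless → voiced matches the voicing of the following /v/, identifying this as voicing assimilation.
The same holds elsewhere in the data: /k/ → [g] before /ʒ/ (voiceless → voiced, matching voiced) — only voicing changes, and always toward the following segment.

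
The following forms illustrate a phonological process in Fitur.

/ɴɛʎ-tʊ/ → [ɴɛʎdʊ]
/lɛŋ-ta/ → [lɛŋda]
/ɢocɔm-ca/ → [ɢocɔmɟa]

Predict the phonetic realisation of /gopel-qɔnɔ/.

The data show progressive voicing assimilation: /t/ → [d] after /ʎ/; /t/ → [d] after /ŋ/; /c/ → [ɟ] after /m/. In each pair only voicing changes, matching the preceding consonant, while place and manner stay constant.
/q/ is a voiceless uvular stop. The preceding trigger /l/ is voiced, so /q/ must become voiced as well.
The voiced uvular stop is [ɢ], so /q/ → [ɢ].

[gopelɢɔnɔ]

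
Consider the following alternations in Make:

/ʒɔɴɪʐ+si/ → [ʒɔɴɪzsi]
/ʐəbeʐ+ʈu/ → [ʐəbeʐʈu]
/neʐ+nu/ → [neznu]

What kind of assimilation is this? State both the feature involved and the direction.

regressive place assimilation

Underlying /ʐ/ is realised as [z] next to /s/; /s/ itself does not change.
/ʐ/ is retroflex while /s/ is alveolar; the output [z] is alveolar, matching the trigger — so the feature that spreads is place.
Manner and voice are unchanged, so the assimilation is partial, not total.
The other alternating form patterns the same way: /ʐ/ → [z] before /n/ (retroflex → alveolar, matching alveolar) — only place changes, and always toward the following segment.
Nothing changes in [ʐəbeʐʈu]: there the adjacent consonants already agree in place (/ʐ/ and /ʈ/ are both retroflex), so this form is consistent with the same rule.
Since the segment that changes precedes the conditioning segment, the assimilation is regressive.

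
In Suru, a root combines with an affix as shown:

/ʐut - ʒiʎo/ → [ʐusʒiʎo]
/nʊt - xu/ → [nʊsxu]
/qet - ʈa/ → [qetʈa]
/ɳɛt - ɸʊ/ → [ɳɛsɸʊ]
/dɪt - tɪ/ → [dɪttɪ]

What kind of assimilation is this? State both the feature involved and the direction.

Underlying /t/ is realised as [s] next to /ʒ/; /ʒ/ itself does not change.
/t/ is a stop while /ʒ/ is a fricative; the output [s] is a fricative, matching the trigger — so the feature that spreads is manner.
Place and voice are unchanged, so the assimilation is partial, not total.
The other alternating forms pattern the same way: /t/ → [s] before /x/ (stop → fricative, matching a fricative); /t/ → [s] before /ɸ/ (stop → fricative, matching a fricative) — only manner changes, and always toward the following segment.
No alternation appears in [qetʈa], [dɪttɪ]: there the adjacent consonants already agree in manner (/t/ and /ʈ/ are both stops; /t/ and /t/ are both stops), so these forms are consistent with the same rule.
Since the segment that changes precedes the conditioning segment, the assimilation is regressive.

regressive manner assimilation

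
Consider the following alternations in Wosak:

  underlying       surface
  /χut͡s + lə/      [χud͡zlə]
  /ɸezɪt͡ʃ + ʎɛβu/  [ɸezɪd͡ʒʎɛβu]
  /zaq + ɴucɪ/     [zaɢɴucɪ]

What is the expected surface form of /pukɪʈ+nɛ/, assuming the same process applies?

The data show regressive voicing assimilation: /t͡s/ → [d͡z] before /l/; /t͡ʃ/ → [d͡ʒ] before /ʎ/; /q/ → [ɢ] before /ɴ/. In each pair only voicing changes, matching the following consonant, while place and manner stay constant.
The rule targets /ʈ/ (voiceless retroflex stop), which sits before the trigger /n/ (voiced).
A voiced retroflex stop is [ɖ], so the surface segment is [ɖ].

[pukɪɖnɛ]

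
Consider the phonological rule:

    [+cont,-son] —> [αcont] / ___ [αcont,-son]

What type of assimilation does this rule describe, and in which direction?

regressive manner assimilation

The rule copies [cont] (continuancy) from the environment onto the target fricatives; since [±cont] encodes the stop/fricative manner contrast, the assimilating dimension is manner.
Since the environment is written after the underscore, the trigger follows the target; the direction is regressive.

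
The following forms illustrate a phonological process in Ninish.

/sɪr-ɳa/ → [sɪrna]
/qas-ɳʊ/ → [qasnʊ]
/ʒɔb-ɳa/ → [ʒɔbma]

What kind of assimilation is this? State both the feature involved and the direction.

The segment that alternates is /ɳ/, which surfaces as [n] when adjacent to /r/.
The change retroflex → alveolar matches the place of the preceding /r/, identifying this as place assimilation.
Manner and voice are unchanged, so the assimilation is partial, not total.
The other alternating forms pattern the same way: /ɳ/ → [n] after /s/ (retroflex → alveolar, matching alveolar); /ɳ/ → [m] after /b/ (retroflex → bilabial, matching bilabial) — only place changes, and always toward the preceding segment.
Since the segment that changes follows the conditioning segment, the assimilation is progressive.

progressive place assimilation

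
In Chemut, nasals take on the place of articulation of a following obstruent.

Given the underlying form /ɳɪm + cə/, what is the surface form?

[ɳɪɲcə]

/m/ is a voiced bilabial nasal. The following trigger /c/ is palatal, so /m/ must become palatal as well.
Changing only its place to palatal gives [ɲ] — the voiced palatal nasal.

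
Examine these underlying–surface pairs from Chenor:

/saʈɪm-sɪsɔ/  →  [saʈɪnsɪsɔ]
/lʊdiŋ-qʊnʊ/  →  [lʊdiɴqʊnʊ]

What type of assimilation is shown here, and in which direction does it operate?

Comparing underlying and surface forms, /m/ → [n] is the alternation; the neighbouring /s/ is constant.
The change bilabial → alveolar matches the place of the following /s/, identifying this as place assimilation.
Manner and voice are unchanged, so the assimilation is partial, not total.
Checking the remaining alternation: /ŋ/ → [ɴ] before /q/ (velar → uvular, matching uvular) — only place changes, and always toward the following segment.
Since the segment that changes precedes the conditioning segment, the assimilation is regressive.

regressive place assimilation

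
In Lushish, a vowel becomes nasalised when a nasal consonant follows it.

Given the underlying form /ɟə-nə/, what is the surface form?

/ə/ sits next to the nasal /n/ and is therefore nasalised to [ə̃].

[ɟə̃nə]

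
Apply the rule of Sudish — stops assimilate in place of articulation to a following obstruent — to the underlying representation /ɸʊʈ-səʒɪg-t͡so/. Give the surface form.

The rule targets /ʈ/ (voiceless retroflex stop), which sits before the trigger /s/ (alveolar).
The voiceless alveolar stop is [t], so /ʈ/ → [t].
The same rule applies at the second boundary: /g/ → [d] next to /t͡s/.

[ɸʊtsəʒɪdt͡so]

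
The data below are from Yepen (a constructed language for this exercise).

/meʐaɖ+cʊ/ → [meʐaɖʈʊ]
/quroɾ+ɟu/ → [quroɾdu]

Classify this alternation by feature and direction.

Comparing underlying and surface forms, /c/ → [ʈ] is the alternation; the neighbouring /ɖ/ is constant.
The change palatal → retroflex matches the place of the preceding /ɖ/, identifying this as place assimilation.
Manner and voice are unchanged, so the assimilation is partial, not total.
Checking the remaining alternation: /ɟ/ → [d] after /ɾ/ (palatal → alveolar, matching alveolar) — only place changes, and always toward the preceding segment.
Since the segment that changes follows the conditioning segment, the assimilation is progressive.

progressive place assimilation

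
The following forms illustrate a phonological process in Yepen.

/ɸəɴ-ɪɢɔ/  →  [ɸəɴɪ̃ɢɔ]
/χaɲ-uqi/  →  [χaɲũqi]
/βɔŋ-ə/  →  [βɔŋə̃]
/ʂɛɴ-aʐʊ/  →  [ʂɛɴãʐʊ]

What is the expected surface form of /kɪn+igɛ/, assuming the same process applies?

[kɪnĩgɛ]

The data show progressive nasality assimilation (vowel nasalisation): /ɪ/ → [ɪ̃] after /ɴ/; /u/ → [ũ] after /ɲ/; /ə/ → [ə̃] after /ŋ/; /a/ → [ã] after /ɴ/ — a vowel is nasalised by an immediately preceding nasal consonant.
/i/ sits next to the nasal /n/ and is therefore nasalised to [ĩ].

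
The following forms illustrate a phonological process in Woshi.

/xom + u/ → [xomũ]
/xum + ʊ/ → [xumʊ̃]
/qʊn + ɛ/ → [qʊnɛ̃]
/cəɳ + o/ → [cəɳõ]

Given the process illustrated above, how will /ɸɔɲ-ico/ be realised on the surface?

[ɸɔɲĩco]

The data show progressive nasality assimilation (vowel nasalisation): /u/ → [ũ] after /m/; /ʊ/ → [ʊ̃] after /m/; /ɛ/ → [ɛ̃] after /n/; /o/ → [õ] after /ɳ/ — a vowel is nasalised by an immediately preceding nasal consonant.
/i/ sits next to the nasal /ɲ/ and is therefore nasalised to [ĩ].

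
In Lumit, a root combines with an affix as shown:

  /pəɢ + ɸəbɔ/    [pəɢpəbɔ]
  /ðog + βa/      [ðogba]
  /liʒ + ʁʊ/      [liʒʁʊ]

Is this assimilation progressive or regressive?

progressive

Underlying /ɸ/ is realised as [p] next to /ɢ/; /ɢ/ itself does not change.
The change fricative → stop matches the manner of the preceding /ɢ/, identifying this as manner assimilation.
The other alternating form patterns the same way: /β/ → [b] after /g/ (fricative → stop, matching a stop) — only manner changes, and always toward the preceding segment.
No alternation appears in [liʒʁʊ]: there the adjacent consonants already agree in manner (/ʁ/ and /ʒ/ are both fricatives), so this form is consistent with the same rule.
The trigger is the preceding segment, so the direction is progressive (perseverative).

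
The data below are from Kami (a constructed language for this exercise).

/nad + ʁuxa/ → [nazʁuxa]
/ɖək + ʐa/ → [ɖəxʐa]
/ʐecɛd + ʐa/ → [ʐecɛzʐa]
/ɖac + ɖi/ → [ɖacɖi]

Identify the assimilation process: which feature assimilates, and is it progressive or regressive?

Underlying /d/ is realised as [z] next to /ʁ/; /ʁ/ itself does not change.
/d/ is a stop while /ʁ/ is a fricative; the output [z] is a fricative, matching the trigger — so the feature that spreads is manner.
Place and voice are unchanged, so the assimilation is partial, not total.
The same holds elsewhere in the data: /k/ → [x] before /ʐ/ (stop → fricative, matching a fricative); /d/ → [z] before /ʐ/ (stop → fricative, matching a fricative) — only manner changes, and always toward the following segment.
Nothing changes in [ɖacɖi]: there the adjacent consonants already agree in manner (/c/ and /ɖ/ are both stops), so this form is consistent with the same rule.
Since the segment that changes precedes the conditioning segment, the assimilation is regressive.

regressive manner assimilation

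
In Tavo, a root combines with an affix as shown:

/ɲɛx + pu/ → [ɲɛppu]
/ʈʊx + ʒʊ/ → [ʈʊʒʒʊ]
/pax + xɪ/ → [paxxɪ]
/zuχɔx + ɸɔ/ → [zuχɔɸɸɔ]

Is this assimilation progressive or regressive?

regressive

The segment that alternates is /x/, which surfaces as [p] when adjacent to /p/.
The output [p] is identical to the trigger /p/ — every feature (place, manner, voicing) has been copied — so this is total assimilation.
The remaining alternations confirm this: /x/ → [ʒ] before /ʒ/; /x/ → [ɸ] before /ɸ/ — in each case the output is a copy of the following consonant.
In [paxxɪ] the two consonants at the boundary are already identical (/x/ + /x/), so the rule applies vacuously and nothing changes.
The trigger is the following segment, so the direction is regressive (anticipatory).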